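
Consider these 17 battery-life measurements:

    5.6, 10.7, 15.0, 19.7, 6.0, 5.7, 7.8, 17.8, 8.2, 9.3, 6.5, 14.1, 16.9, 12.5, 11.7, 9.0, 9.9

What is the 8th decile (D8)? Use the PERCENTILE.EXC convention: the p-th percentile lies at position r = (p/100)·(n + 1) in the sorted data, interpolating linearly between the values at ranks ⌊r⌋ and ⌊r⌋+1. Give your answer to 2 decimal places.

Sorted: 5.6, 5.7, 6.0, 6.5, 7.8, 8.2, 9.0, 9.3, 9.9, 10.7, 11.7, 12.5, 14.1, 15.0, 16.9, 17.8, 19.7.
n = 17.
r = (80/100)·(17 + 1) = 14.4.
Rank 14 is 15.0 and rank 15 is 16.9.
Interpolate: 15.0 + 0.4·(16.9 − 15.0) = 15.0 + 0.4·1.9 = 15.76.

15.76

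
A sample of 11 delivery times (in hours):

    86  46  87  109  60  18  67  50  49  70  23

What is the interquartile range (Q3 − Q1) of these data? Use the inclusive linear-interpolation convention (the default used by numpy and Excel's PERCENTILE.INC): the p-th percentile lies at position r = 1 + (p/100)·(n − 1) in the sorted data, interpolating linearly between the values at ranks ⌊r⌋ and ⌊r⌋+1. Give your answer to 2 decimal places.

Sorted: 18, 23, 46, 49, 50, 60, 67, 70, 86, 87, 109.
n = 11.
P25: r = 3.5; ranks 3–4 are 46, 49; interpolating gives 47.5.
P75: r = 8.5; ranks 8–9 are 70, 86; interpolating gives 78.
Difference: 78 − 47.5 = 30.5.

30.50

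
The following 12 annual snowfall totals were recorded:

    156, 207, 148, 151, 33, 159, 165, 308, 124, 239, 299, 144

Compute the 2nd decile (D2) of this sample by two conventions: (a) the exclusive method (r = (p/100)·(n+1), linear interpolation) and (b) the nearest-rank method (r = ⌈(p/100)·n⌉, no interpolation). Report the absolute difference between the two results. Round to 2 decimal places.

8.00

Sorted: 33, 124, 144, 148, 151, 156, 159, 165, 207, 239, 299, 308.
n = 12.
(a) r = 2.6; between ranks 2 (124) and 3 (144): 136.
(b) the nearest-rank method: rank 3 → 144.
|136 − 144| = 8.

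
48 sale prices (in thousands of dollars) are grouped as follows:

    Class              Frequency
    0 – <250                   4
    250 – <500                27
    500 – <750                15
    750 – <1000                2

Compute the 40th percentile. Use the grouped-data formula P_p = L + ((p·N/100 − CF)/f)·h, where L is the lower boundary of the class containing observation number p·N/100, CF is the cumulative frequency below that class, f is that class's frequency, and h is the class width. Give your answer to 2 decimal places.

390.74

N = 48; target position k = 40/100 · 48 = 19.2.
Cumulative frequencies: 4, 31, 46, 48.
Observation 19.2 falls in the class 250 – <500.
L = 250, CF = 4, f = 27, h = 250.
P40 = 250 + ((19.2 − 4)/27)·250 = 250 + 140.741 = 390.741.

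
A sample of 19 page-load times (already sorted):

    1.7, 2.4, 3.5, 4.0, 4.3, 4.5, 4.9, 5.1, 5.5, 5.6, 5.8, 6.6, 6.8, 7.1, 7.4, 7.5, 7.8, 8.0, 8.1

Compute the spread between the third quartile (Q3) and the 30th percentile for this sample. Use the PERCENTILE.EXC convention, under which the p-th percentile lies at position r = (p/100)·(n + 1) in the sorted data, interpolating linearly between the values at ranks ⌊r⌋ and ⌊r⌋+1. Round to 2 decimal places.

n = 19.
P30: r = 6 (integer) → 4.5.
P75: r = 15 (integer) → 7.4.
Difference: 7.4 − 4.5 = 2.9.

2.90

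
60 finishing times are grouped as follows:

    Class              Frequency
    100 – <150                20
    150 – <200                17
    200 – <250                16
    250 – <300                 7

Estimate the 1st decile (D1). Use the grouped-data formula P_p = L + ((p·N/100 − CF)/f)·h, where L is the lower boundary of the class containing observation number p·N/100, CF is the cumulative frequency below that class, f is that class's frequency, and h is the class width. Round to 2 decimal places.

115.00

N = 60; target position k = 10/100 · 60 = 6.
Cumulative frequencies: 20, 37, 53, 60.
Observation 6 falls in the class 100 – <150.
L = 100, CF = 0, f = 20, h = 50.
P10 = 100 + ((6 − 0)/20)·50 = 100 + 15 = 115.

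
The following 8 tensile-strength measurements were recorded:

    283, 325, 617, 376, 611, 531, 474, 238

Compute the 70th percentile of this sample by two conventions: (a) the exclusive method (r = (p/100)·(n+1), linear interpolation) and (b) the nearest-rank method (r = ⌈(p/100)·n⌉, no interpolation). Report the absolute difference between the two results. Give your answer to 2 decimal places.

24.00

Sorted: 238, 283, 325, 376, 474, 531, 611, 617.
n = 8.
(a) r = 6.3; between ranks 6 (531) and 7 (611): 555.
(b) the nearest-rank method: rank 6 → 531.
|555 − 531| = 24.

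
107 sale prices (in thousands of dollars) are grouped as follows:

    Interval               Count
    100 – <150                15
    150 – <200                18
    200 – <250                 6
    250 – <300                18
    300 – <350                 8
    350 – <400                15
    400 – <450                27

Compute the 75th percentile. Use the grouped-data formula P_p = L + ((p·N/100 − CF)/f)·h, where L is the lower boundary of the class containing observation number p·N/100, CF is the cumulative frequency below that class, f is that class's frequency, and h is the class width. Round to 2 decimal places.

400.46

N = 107; target position k = 75/100 · 107 = 80.25.
Cumulative frequencies: 15, 33, 39, 57, 65, 80, 107.
Observation 80.25 falls in the class 400 – <450.
L = 400, CF = 80, f = 27, h = 50.
P75 = 400 + ((80.25 − 80)/27)·50 = 400 + 0.462963 = 400.463.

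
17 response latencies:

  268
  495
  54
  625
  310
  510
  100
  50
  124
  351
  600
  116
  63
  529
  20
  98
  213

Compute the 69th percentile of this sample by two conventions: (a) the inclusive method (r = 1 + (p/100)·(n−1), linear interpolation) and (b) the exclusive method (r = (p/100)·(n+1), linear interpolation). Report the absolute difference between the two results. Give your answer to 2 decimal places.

Sorted: 20, 50, 54, 63, 98, 100, 116, 124, 213, 268, 310, 351, 495, 510, 529, 600, 625.
n = 17.
(a) r = 12.04; between ranks 12 (351) and 13 (495): 356.76.
(b) r = 12.42; between ranks 12 (351) and 13 (495): 411.48.
|356.76 − 411.48| = 54.72.

54.72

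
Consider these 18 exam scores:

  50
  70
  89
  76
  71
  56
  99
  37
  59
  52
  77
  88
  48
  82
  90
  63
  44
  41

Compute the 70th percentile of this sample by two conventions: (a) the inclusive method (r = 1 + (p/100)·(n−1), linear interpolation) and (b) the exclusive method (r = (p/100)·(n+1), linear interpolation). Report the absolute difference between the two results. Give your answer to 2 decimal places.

1.60

Sorted: 37, 41, 44, 48, 50, 52, 56, 59, 63, 70, 71, 76, 77, 82, 88, 89, 90, 99.
n = 18.
(a) r = 12.9; between ranks 12 (76) and 13 (77): 76.9.
(b) r = 13.3; between ranks 13 (77) and 14 (82): 78.5.
|76.9 − 78.5| = 1.6.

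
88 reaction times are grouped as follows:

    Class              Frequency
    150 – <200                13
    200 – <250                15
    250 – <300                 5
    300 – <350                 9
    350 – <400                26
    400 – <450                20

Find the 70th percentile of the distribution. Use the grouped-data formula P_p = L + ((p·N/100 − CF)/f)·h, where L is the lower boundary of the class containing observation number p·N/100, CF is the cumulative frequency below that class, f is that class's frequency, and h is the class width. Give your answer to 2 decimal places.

387.69

N = 88; target position k = 70/100 · 88 = 61.6.
Cumulative frequencies: 13, 28, 33, 42, 68, 88.
Observation 61.6 falls in the class 350 – <400.
L = 350, CF = 42, f = 26, h = 50.
P70 = 350 + ((61.6 − 42)/26)·50 = 350 + 37.6923 = 387.692.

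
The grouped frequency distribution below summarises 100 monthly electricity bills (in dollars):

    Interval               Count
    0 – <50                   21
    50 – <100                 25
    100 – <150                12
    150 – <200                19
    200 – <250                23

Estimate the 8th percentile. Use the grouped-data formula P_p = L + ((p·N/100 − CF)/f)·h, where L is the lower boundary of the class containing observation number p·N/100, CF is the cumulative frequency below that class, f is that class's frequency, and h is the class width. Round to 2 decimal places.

N = 100; target position k = 8/100 · 100 = 8.
Cumulative frequencies: 21, 46, 58, 77, 100.
Observation 8 falls in the class 0 – <50.
L = 0, CF = 0, f = 21, h = 50.
P8 = 0 + ((8 − 0)/21)·50 = 0 + 19.0476 = 19.0476.

19.05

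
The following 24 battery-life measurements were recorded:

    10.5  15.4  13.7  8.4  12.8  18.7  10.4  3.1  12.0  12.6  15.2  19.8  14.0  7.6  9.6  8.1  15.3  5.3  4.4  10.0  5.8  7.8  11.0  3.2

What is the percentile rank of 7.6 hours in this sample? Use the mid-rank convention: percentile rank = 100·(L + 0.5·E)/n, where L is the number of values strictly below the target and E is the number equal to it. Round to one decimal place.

Sorted: 3.1, 3.2, 4.4, 5.3, 5.8, 7.6, 7.8, 8.1, 8.4, 9.6, 10.0, 10.4, 10.5, 11.0, 12.0, 12.6, 12.8, 13.7, 14.0, 15.2, 15.3, 15.4, 18.7, 19.8.
Count below 7.6: L = 5; count equal: E = 1; n = 24.
Percentile rank = 100·(5 + 0.5·1)/24 = 100·5.5/24 = 22.92.

22.9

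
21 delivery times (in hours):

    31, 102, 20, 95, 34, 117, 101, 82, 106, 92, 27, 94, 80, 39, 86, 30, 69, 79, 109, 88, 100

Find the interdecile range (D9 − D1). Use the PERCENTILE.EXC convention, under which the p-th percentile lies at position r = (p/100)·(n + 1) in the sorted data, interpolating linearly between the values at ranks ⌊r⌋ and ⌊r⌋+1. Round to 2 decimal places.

Sorted: 20, 27, 30, 31, 34, 39, 69, 79, 80, 82, 86, 88, 92, 94, 95, 100, 101, 102, 106, 109, 117.
n = 21.
P10: r = 2.2; ranks 2–3 are 27, 30; interpolating gives 27.6.
P90: r = 19.8; ranks 19–20 are 106, 109; interpolating gives 108.4.
Difference: 108.4 − 27.6 = 80.8.

80.80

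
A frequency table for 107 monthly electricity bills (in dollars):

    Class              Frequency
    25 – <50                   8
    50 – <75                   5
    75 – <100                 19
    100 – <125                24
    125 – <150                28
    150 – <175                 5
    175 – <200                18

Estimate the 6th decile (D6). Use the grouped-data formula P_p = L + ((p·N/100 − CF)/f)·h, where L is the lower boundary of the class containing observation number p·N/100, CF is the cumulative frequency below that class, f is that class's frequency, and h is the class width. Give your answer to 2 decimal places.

N = 107; target position k = 60/100 · 107 = 64.2.
Cumulative frequencies: 8, 13, 32, 56, 84, 89, 107.
Observation 64.2 falls in the class 125 – <150.
L = 125, CF = 56, f = 28, h = 25.
P60 = 125 + ((64.2 − 56)/28)·25 = 125 + 7.32143 = 132.321.

132.32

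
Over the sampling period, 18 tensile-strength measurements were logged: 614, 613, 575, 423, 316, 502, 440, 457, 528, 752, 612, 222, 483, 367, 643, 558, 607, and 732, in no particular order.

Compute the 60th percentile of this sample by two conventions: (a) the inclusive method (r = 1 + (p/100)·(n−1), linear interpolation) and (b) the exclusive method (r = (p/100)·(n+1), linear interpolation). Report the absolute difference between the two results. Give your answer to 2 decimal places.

Sorted: 222, 316, 367, 423, 440, 457, 483, 502, 528, 558, 575, 607, 612, 613, 614, 643, 732, 752.
n = 18.
(a) r = 11.2; between ranks 11 (575) and 12 (607): 581.4.
(b) r = 11.4; between ranks 11 (575) and 12 (607): 587.8.
|581.4 − 587.8| = 6.4.

6.40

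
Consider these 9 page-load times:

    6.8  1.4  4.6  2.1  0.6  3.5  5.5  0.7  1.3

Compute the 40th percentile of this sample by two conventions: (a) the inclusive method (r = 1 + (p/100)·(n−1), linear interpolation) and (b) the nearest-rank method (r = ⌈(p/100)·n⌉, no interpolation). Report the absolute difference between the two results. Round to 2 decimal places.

0.14

Sorted: 0.6, 0.7, 1.3, 1.4, 2.1, 3.5, 4.6, 5.5, 6.8.
n = 9.
(a) r = 4.2; between ranks 4 (1.4) and 5 (2.1): 1.54.
(b) the nearest-rank method: rank 4 → 1.4.
|1.54 − 1.4| = 0.14.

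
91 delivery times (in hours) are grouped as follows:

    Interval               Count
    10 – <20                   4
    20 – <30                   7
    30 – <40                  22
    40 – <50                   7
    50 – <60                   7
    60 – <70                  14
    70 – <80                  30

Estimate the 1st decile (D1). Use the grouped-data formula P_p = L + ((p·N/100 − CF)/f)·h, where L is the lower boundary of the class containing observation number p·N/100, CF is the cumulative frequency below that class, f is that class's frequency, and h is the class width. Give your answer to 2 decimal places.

27.29

N = 91; target position k = 10/100 · 91 = 9.1.
Cumulative frequencies: 4, 11, 33, 40, 47, 61, 91.
Observation 9.1 falls in the class 20 – <30.
L = 20, CF = 4, f = 7, h = 10.
P10 = 20 + ((9.1 − 4)/7)·10 = 20 + 7.28571 = 27.2857.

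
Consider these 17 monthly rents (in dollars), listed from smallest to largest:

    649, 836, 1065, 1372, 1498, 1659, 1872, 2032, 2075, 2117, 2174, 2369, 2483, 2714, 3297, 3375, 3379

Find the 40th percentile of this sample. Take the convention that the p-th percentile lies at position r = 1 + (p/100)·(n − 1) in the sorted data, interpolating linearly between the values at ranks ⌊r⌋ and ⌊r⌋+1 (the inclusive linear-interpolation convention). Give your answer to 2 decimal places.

1936.00

n = 17.
r = 1 + (40/100)·(17 − 1) = 1 + 6.4 = 7.4.
Rank 7 is 1872 and rank 8 is 2032.
Interpolate: 1872 + 0.4·(2032 − 1872) = 1872 + 0.4·160 = 1936.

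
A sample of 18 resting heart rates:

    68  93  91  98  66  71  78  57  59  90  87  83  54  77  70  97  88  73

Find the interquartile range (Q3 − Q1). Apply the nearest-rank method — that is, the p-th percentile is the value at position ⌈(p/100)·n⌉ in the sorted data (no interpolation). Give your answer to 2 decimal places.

22.00

Sorted: 54, 57, 59, 66, 68, 70, 71, 73, 77, 78, 83, 87, 88, 90, 91, 93, 97, 98.
n = 18.
P25: rank ⌈25/100·18⌉ = 5 → 68.
P75: rank ⌈75/100·18⌉ = 14 → 90.
Difference: 90 − 68 = 22.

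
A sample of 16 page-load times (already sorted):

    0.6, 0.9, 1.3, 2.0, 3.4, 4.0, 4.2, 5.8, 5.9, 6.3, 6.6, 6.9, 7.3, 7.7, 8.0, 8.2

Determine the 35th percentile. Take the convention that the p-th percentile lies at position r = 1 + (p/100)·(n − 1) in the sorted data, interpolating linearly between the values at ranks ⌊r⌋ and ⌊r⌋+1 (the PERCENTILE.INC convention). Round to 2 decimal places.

4.05

n = 16.
r = 1 + (35/100)·(16 − 1) = 1 + 5.25 = 6.25.
Rank 6 is 4.0 and rank 7 is 4.2.
Interpolate: 4.0 + 0.25·(4.2 − 4.0) = 4.0 + 0.25·0.2 = 4.05.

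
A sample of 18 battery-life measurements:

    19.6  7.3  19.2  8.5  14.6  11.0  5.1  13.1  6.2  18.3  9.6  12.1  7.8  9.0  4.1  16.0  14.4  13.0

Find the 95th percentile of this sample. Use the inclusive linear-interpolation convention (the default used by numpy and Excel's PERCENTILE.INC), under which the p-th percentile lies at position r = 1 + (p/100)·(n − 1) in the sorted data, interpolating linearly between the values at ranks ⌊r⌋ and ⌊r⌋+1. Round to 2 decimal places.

Sorted: 4.1, 5.1, 6.2, 7.3, 7.8, 8.5, 9.0, 9.6, 11.0, 12.1, 13.0, 13.1, 14.4, 14.6, 16.0, 18.3, 19.2, 19.6.
n = 18.
r = 1 + (95/100)·(18 − 1) = 1 + 16.15 = 17.15.
Rank 17 is 19.2 and rank 18 is 19.6.
Interpolate: 19.2 + 0.15·(19.6 − 19.2) = 19.2 + 0.15·0.4 = 19.26.

19.26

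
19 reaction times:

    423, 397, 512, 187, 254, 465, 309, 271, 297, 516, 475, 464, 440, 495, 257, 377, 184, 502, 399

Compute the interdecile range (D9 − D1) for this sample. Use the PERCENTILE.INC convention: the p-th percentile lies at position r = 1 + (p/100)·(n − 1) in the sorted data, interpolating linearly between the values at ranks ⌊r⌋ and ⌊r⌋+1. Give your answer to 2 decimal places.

Sorted: 184, 187, 254, 257, 271, 297, 309, 377, 397, 399, 423, 440, 464, 465, 475, 495, 502, 512, 516.
n = 19.
P10: r = 2.8; ranks 2–3 are 187, 254; interpolating gives 240.6.
P90: r = 17.2; ranks 17–18 are 502, 512; interpolating gives 504.
Difference: 504 − 240.6 = 263.4.

263.40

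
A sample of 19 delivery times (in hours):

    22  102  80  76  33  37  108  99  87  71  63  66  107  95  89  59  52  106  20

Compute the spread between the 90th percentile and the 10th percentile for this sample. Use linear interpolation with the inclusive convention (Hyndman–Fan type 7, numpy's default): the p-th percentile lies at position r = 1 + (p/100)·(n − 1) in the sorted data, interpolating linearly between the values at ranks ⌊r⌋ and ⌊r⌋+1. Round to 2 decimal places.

75.40

Sorted: 20, 22, 33, 37, 52, 59, 63, 66, 71, 76, 80, 87, 89, 95, 99, 102, 106, 107, 108.
n = 19.
P10: r = 2.8; ranks 2–3 are 22, 33; interpolating gives 30.8.
P90: r = 17.2; ranks 17–18 are 106, 107; interpolating gives 106.2.
Difference: 106.2 − 30.8 = 75.4.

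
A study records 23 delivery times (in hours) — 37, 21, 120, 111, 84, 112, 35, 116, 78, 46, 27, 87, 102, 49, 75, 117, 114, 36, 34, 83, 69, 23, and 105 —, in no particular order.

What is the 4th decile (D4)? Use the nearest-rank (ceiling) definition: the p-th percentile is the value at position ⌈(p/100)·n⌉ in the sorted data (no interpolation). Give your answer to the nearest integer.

69

Sorted: 21, 23, 27, 34, 35, 36, 37, 46, 49, 69, 75, 78, 83, 84, 87, 102, 105, 111, 112, 114, 116, 117, 120.
n = 23.
Position = ⌈40/100 · 23⌉ = ⌈9.2⌉ = 10.
The value at rank 10 is 69.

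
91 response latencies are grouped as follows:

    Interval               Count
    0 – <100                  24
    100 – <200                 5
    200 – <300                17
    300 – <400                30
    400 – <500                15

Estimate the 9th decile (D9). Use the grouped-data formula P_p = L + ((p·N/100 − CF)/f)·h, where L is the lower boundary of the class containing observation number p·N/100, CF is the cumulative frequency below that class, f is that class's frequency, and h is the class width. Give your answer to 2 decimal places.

N = 91; target position k = 90/100 · 91 = 81.9.
Cumulative frequencies: 24, 29, 46, 76, 91.
Observation 81.9 falls in the class 400 – <500.
L = 400, CF = 76, f = 15, h = 100.
P90 = 400 + ((81.9 − 76)/15)·100 = 400 + 39.3333 = 439.333.

439.33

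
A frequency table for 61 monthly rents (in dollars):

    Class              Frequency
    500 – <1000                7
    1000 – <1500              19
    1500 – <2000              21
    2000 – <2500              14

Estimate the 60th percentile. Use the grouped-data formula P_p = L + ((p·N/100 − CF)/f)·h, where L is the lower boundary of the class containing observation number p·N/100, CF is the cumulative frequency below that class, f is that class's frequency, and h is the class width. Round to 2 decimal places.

N = 61; target position k = 60/100 · 61 = 36.6.
Cumulative frequencies: 7, 26, 47, 61.
Observation 36.6 falls in the class 1500 – <2000.
L = 1500, CF = 26, f = 21, h = 500.
P60 = 1500 + ((36.6 − 26)/21)·500 = 1500 + 252.381 = 1752.38.

1752.38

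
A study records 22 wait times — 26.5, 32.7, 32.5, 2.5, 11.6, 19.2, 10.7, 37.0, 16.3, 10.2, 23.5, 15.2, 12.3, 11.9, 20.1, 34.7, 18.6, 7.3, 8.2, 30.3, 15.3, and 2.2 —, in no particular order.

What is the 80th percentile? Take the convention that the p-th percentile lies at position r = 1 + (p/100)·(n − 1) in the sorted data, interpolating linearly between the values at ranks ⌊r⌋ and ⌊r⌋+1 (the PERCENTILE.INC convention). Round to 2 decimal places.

Sorted: 2.2, 2.5, 7.3, 8.2, 10.2, 10.7, 11.6, 11.9, 12.3, 15.2, 15.3, 16.3, 18.6, 19.2, 20.1, 23.5, 26.5, 30.3, 32.5, 32.7, 34.7, 37.0.
n = 22.
r = 1 + (80/100)·(22 − 1) = 1 + 16.8 = 17.8.
Rank 17 is 26.5 and rank 18 is 30.3.
Interpolate: 26.5 + 0.8·(30.3 − 26.5) = 26.5 + 0.8·3.8 = 29.54.

29.54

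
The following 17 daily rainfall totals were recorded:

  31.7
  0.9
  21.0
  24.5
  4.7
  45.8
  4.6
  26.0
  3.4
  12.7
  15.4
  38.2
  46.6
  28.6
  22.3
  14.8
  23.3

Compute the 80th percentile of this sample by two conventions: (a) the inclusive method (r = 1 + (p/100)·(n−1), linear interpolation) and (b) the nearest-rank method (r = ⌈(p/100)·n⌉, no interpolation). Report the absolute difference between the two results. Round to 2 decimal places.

0.62

Sorted: 0.9, 3.4, 4.6, 4.7, 12.7, 14.8, 15.4, 21.0, 22.3, 23.3, 24.5, 26.0, 28.6, 31.7, 38.2, 45.8, 46.6.
n = 17.
(a) r = 13.8; between ranks 13 (28.6) and 14 (31.7): 31.08.
(b) the nearest-rank method: rank 14 → 31.7.
|31.08 − 31.7| = 0.62.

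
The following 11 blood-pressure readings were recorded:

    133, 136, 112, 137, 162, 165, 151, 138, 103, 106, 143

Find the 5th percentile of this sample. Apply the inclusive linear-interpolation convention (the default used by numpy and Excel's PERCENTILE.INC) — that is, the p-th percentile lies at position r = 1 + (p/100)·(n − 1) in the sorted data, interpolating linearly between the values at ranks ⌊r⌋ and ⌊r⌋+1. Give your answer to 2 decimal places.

Sorted: 103, 106, 112, 133, 136, 137, 138, 143, 151, 162, 165.
n = 11.
r = 1 + (5/100)·(11 − 1) = 1 + 0.5 = 1.5.
Rank 1 is 103 and rank 2 is 106.
Interpolate: 103 + 0.5·(106 − 103) = 103 + 0.5·3 = 104.5.

104.50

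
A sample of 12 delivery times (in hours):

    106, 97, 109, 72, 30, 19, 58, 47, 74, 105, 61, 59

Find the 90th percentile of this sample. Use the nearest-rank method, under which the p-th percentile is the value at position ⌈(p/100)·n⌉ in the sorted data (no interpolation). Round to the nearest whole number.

Sorted: 19, 30, 47, 58, 59, 61, 72, 74, 97, 105, 106, 109.
n = 12.
Position = ⌈90/100 · 12⌉ = ⌈10.8⌉ = 11.
The value at rank 11 is 106.

106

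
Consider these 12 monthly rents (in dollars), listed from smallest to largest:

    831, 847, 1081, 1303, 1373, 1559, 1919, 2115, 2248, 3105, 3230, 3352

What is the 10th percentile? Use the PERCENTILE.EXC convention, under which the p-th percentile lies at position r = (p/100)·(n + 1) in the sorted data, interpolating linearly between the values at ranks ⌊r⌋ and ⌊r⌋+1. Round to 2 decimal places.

835.80

n = 12.
r = (10/100)·(12 + 1) = 1.3.
Rank 1 is 831 and rank 2 is 847.
Interpolate: 831 + 0.3·(847 − 831) = 831 + 0.3·16 = 835.8.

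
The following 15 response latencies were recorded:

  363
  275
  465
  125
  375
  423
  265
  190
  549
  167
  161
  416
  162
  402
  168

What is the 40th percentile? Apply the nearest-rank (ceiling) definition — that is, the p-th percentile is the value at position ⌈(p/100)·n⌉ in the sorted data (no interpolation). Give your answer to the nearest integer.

Sorted: 125, 161, 162, 167, 168, 190, 265, 275, 363, 375, 402, 416, 423, 465, 549.
n = 15.
Position = ⌈40/100 · 15⌉ = ⌈6⌉ = 6.
The value at rank 6 is 190.

190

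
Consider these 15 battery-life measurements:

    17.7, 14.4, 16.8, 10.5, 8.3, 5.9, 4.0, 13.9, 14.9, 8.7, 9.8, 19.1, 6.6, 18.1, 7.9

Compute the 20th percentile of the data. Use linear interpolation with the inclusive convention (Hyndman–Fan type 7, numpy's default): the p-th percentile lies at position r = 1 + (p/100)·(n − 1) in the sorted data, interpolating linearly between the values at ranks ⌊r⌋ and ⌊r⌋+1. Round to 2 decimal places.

7.64

Sorted: 4.0, 5.9, 6.6, 7.9, 8.3, 8.7, 9.8, 10.5, 13.9, 14.4, 14.9, 16.8, 17.7, 18.1, 19.1.
n = 15.
r = 1 + (20/100)·(15 − 1) = 1 + 2.8 = 3.8.
Rank 3 is 6.6 and rank 4 is 7.9.
Interpolate: 6.6 + 0.8·(7.9 − 6.6) = 6.6 + 0.8·1.3 = 7.64.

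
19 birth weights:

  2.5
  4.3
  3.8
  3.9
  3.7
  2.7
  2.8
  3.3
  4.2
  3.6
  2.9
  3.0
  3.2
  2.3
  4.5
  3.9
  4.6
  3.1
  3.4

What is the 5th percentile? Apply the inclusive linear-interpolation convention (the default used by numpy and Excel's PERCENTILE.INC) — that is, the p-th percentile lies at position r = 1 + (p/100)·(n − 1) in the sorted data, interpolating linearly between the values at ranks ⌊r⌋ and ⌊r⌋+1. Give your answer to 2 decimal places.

Sorted: 2.3, 2.5, 2.7, 2.8, 2.9, 3.0, 3.1, 3.2, 3.3, 3.4, 3.6, 3.7, 3.8, 3.9, 3.9, 4.2, 4.3, 4.5, 4.6.
n = 19.
r = 1 + (5/100)·(19 − 1) = 1 + 0.9 = 1.9.
Rank 1 is 2.3 and rank 2 is 2.5.
Interpolate: 2.3 + 0.9·(2.5 − 2.3) = 2.3 + 0.9·0.2 = 2.48.

2.48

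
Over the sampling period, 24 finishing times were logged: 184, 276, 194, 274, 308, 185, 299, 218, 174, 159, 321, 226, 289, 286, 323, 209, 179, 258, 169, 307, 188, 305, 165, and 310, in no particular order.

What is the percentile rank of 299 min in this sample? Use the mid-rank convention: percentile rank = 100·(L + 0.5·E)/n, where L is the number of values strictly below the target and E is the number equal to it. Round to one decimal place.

72.9

Sorted: 159, 165, 169, 174, 179, 184, 185, 188, 194, 209, 218, 226, 258, 274, 276, 286, 289, 299, 305, 307, 308, 310, 321, 323.
Count below 299: L = 17; count equal: E = 1; n = 24.
Percentile rank = 100·(17 + 0.5·1)/24 = 100·17.5/24 = 72.92.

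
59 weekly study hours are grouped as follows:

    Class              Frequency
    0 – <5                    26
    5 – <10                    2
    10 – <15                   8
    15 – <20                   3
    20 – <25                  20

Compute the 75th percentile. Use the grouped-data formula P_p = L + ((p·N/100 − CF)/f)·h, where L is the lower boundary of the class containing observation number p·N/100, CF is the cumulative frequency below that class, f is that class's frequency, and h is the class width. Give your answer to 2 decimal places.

N = 59; target position k = 75/100 · 59 = 44.25.
Cumulative frequencies: 26, 28, 36, 39, 59.
Observation 44.25 falls in the class 20 – <25.
L = 20, CF = 39, f = 20, h = 5.
P75 = 20 + ((44.25 − 39)/20)·5 = 20 + 1.3125 = 21.3125.

21.31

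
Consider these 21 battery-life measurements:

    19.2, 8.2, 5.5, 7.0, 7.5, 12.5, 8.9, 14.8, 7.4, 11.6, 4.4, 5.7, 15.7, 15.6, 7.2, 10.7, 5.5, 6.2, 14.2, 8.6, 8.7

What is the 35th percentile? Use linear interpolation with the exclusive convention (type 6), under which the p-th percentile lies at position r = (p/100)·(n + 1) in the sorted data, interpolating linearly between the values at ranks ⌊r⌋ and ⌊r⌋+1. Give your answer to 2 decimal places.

7.34

Sorted: 4.4, 5.5, 5.5, 5.7, 6.2, 7.0, 7.2, 7.4, 7.5, 8.2, 8.6, 8.7, 8.9, 10.7, 11.6, 12.5, 14.2, 14.8, 15.6, 15.7, 19.2.
n = 21.
r = (35/100)·(21 + 1) = 7.7.
Rank 7 is 7.2 and rank 8 is 7.4.
Interpolate: 7.2 + 0.7·(7.4 − 7.2) = 7.2 + 0.7·0.2 = 7.34.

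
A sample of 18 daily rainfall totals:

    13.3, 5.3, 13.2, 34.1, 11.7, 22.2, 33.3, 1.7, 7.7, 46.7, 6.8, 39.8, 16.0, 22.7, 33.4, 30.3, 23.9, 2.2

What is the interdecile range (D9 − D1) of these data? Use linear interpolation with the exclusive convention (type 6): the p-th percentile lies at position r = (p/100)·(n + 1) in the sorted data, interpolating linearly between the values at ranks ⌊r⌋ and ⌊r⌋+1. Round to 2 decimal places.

Sorted: 1.7, 2.2, 5.3, 6.8, 7.7, 11.7, 13.2, 13.3, 16.0, 22.2, 22.7, 23.9, 30.3, 33.3, 33.4, 34.1, 39.8, 46.7.
n = 18.
P10: r = 1.9; ranks 1–2 are 1.7, 2.2; interpolating gives 2.15.
P90: r = 17.1; ranks 17–18 are 39.8, 46.7; interpolating gives 40.49.
Difference: 40.49 − 2.15 = 38.34.

38.34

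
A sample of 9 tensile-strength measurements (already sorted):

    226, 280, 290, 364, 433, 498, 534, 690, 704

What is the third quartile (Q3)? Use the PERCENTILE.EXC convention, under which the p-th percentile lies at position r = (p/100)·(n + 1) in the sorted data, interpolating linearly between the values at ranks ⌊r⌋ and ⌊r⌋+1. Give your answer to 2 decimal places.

n = 9.
r = (75/100)·(9 + 1) = 7.5.
Rank 7 is 534 and rank 8 is 690.
Interpolate: 534 + 0.5·(690 − 534) = 534 + 0.5·156 = 612.

612.00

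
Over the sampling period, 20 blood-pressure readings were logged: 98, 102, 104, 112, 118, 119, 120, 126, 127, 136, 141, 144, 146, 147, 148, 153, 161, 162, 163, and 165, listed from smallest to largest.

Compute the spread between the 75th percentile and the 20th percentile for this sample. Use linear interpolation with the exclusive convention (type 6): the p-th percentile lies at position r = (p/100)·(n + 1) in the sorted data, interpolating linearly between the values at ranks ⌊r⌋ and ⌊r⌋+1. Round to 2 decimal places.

38.55

n = 20.
P20: r = 4.2; ranks 4–5 are 112, 118; interpolating gives 113.2.
P75: r = 15.75; ranks 15–16 are 148, 153; interpolating gives 151.75.
Difference: 151.75 − 113.2 = 38.55.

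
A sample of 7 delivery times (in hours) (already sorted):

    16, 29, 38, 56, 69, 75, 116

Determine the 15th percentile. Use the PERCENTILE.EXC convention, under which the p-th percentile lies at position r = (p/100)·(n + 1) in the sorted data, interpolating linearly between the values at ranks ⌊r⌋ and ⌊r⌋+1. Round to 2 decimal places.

18.60

n = 7.
r = (15/100)·(7 + 1) = 1.2.
Rank 1 is 16 and rank 2 is 29.
Interpolate: 16 + 0.2·(29 − 16) = 16 + 0.2·13 = 18.6.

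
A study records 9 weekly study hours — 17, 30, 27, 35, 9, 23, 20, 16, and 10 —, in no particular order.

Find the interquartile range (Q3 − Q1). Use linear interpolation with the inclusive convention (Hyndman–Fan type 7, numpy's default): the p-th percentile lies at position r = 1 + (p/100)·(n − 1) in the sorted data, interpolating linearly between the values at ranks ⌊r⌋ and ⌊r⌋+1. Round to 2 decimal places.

Sorted: 9, 10, 16, 17, 20, 23, 27, 30, 35.
n = 9.
P25: r = 3 (integer) → 16.
P75: r = 7 (integer) → 27.
Difference: 27 − 16 = 11.

11.00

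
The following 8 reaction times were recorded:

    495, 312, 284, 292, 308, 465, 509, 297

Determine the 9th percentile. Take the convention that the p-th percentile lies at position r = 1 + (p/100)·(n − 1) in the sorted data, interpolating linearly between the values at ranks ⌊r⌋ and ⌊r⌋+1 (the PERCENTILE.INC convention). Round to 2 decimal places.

289.04

Sorted: 284, 292, 297, 308, 312, 465, 495, 509.
n = 8.
r = 1 + (9/100)·(8 − 1) = 1 + 0.63 = 1.63.
Rank 1 is 284 and rank 2 is 292.
Interpolate: 284 + 0.63·(292 − 284) = 284 + 0.63·8 = 289.04.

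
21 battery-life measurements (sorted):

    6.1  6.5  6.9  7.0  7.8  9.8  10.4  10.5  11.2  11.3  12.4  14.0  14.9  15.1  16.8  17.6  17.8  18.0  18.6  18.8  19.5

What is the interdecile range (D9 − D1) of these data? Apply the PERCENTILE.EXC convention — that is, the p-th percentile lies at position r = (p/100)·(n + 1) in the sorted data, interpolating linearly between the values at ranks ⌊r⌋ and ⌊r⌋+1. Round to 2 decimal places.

n = 21.
P10: r = 2.2; ranks 2–3 are 6.5, 6.9; interpolating gives 6.58.
P90: r = 19.8; ranks 19–20 are 18.6, 18.8; interpolating gives 18.76.
Difference: 18.76 − 6.58 = 12.18.

12.18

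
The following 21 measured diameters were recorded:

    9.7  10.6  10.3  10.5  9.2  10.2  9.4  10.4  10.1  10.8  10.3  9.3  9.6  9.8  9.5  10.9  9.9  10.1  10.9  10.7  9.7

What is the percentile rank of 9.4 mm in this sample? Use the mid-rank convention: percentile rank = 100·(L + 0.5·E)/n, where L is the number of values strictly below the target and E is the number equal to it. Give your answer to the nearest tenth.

Sorted: 9.2, 9.3, 9.4, 9.5, 9.6, 9.7, 9.7, 9.8, 9.9, 10.1, 10.1, 10.2, 10.3, 10.3, 10.4, 10.5, 10.6, 10.7, 10.8, 10.9, 10.9.
Count below 9.4: L = 2; count equal: E = 1; n = 21.
Percentile rank = 100·(2 + 0.5·1)/21 = 100·2.5/21 = 11.9.

11.9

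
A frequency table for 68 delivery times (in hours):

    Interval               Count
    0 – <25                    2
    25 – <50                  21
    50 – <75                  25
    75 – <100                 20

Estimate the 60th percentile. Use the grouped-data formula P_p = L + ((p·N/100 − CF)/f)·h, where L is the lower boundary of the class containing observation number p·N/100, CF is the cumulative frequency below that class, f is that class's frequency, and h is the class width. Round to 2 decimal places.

N = 68; target position k = 60/100 · 68 = 40.8.
Cumulative frequencies: 2, 23, 48, 68.
Observation 40.8 falls in the class 50 – <75.
L = 50, CF = 23, f = 25, h = 25.
P60 = 50 + ((40.8 − 23)/25)·25 = 50 + 17.8 = 67.8.

67.80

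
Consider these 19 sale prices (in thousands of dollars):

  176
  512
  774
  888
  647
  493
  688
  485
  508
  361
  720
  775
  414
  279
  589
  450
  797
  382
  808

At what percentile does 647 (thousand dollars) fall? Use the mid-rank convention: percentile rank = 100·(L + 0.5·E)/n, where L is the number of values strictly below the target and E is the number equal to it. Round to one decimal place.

60.5

Sorted: 176, 279, 361, 382, 414, 450, 485, 493, 508, 512, 589, 647, 688, 720, 774, 775, 797, 808, 888.
Count below 647: L = 11; count equal: E = 1; n = 19.
Percentile rank = 100·(11 + 0.5·1)/19 = 100·11.5/19 = 60.53.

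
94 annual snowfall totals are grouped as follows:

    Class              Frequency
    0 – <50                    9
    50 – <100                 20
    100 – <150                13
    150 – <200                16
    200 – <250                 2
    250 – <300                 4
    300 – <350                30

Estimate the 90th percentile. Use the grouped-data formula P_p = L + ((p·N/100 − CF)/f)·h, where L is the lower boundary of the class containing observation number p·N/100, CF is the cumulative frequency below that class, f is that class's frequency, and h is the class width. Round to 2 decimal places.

334.33

N = 94; target position k = 90/100 · 94 = 84.6.
Cumulative frequencies: 9, 29, 42, 58, 60, 64, 94.
Observation 84.6 falls in the class 300 – <350.
L = 300, CF = 64, f = 30, h = 50.
P90 = 300 + ((84.6 − 64)/30)·50 = 300 + 34.3333 = 334.333.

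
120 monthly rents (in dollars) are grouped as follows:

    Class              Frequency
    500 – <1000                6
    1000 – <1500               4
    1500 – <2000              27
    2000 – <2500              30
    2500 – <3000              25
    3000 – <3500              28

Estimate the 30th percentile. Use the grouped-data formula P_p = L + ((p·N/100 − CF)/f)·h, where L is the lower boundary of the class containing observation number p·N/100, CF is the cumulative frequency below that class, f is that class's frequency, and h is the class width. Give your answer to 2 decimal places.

N = 120; target position k = 30/100 · 120 = 36.
Cumulative frequencies: 6, 10, 37, 67, 92, 120.
Observation 36 falls in the class 1500 – <2000.
L = 1500, CF = 10, f = 27, h = 500.
P30 = 1500 + ((36 − 10)/27)·500 = 1500 + 481.481 = 1981.48.

1981.48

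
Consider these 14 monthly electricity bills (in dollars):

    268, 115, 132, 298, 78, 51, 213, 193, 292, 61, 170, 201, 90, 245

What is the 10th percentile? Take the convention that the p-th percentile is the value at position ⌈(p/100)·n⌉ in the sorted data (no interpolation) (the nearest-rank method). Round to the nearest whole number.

61

Sorted: 51, 61, 78, 90, 115, 132, 170, 193, 201, 213, 245, 268, 292, 298.
n = 14.
Position = ⌈10/100 · 14⌉ = ⌈1.4⌉ = 2.
The value at rank 2 is 61.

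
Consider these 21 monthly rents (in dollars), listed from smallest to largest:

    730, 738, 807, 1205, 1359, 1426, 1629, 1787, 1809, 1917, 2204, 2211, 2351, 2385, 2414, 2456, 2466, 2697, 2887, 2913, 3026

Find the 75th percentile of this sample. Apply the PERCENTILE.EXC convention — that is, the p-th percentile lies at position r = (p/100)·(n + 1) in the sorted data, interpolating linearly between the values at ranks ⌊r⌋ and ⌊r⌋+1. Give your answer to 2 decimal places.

n = 21.
r = (75/100)·(21 + 1) = 16.5.
Rank 16 is 2456 and rank 17 is 2466.
Interpolate: 2456 + 0.5·(2466 − 2456) = 2456 + 0.5·10 = 2461.

2461.00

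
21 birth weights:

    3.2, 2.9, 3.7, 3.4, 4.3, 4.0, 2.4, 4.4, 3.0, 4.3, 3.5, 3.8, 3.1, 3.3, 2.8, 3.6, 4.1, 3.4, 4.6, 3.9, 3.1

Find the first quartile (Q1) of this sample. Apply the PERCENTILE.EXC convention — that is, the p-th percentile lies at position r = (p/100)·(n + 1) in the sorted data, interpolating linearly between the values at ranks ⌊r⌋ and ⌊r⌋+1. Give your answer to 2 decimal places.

Sorted: 2.4, 2.8, 2.9, 3.0, 3.1, 3.1, 3.2, 3.3, 3.4, 3.4, 3.5, 3.6, 3.7, 3.8, 3.9, 4.0, 4.1, 4.3, 4.3, 4.4, 4.6.
n = 21.
r = (25/100)·(21 + 1) = 5.5.
Rank 5 is 3.1 and rank 6 is 3.1.
Interpolate: 3.1 + 0.5·(3.1 − 3.1) = 3.1 + 0.5·0 = 3.1.

3.10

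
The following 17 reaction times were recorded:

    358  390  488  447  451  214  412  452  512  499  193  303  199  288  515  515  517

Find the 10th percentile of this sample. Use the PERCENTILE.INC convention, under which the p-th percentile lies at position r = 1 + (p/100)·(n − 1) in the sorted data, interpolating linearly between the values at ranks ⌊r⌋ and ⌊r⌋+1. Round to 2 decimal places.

208.00

Sorted: 193, 199, 214, 288, 303, 358, 390, 412, 447, 451, 452, 488, 499, 512, 515, 515, 517.
n = 17.
r = 1 + (10/100)·(17 − 1) = 1 + 1.6 = 2.6.
Rank 2 is 199 and rank 3 is 214.
Interpolate: 199 + 0.6·(214 − 199) = 199 + 0.6·15 = 208.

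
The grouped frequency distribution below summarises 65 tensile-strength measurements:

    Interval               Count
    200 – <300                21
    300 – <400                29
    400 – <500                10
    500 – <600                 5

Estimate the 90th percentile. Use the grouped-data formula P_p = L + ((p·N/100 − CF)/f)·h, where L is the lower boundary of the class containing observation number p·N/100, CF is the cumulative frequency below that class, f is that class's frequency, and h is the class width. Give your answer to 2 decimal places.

485.00

N = 65; target position k = 90/100 · 65 = 58.5.
Cumulative frequencies: 21, 50, 60, 65.
Observation 58.5 falls in the class 400 – <500.
L = 400, CF = 50, f = 10, h = 100.
P90 = 400 + ((58.5 − 50)/10)·100 = 400 + 85 = 485.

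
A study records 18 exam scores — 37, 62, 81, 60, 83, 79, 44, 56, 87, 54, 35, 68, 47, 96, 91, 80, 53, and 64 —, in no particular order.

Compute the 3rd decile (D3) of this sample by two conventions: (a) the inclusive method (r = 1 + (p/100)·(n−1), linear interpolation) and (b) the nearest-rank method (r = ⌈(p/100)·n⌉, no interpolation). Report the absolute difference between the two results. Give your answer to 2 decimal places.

Sorted: 35, 37, 44, 47, 53, 54, 56, 60, 62, 64, 68, 79, 80, 81, 83, 87, 91, 96.
n = 18.
(a) r = 6.1; between ranks 6 (54) and 7 (56): 54.2.
(b) the nearest-rank method: rank 6 → 54.
|54.2 − 54| = 0.2.

0.20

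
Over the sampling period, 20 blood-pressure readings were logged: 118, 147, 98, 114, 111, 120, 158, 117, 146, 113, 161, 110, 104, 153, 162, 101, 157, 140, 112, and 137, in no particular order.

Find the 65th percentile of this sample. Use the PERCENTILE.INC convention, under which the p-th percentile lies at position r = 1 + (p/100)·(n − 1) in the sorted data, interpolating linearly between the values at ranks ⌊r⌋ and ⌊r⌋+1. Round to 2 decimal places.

Sorted: 98, 101, 104, 110, 111, 112, 113, 114, 117, 118, 120, 137, 140, 146, 147, 153, 157, 158, 161, 162.
n = 20.
r = 1 + (65/100)·(20 − 1) = 1 + 12.35 = 13.35.
Rank 13 is 140 and rank 14 is 146.
Interpolate: 140 + 0.35·(146 − 140) = 140 + 0.35·6 = 142.1.

142.10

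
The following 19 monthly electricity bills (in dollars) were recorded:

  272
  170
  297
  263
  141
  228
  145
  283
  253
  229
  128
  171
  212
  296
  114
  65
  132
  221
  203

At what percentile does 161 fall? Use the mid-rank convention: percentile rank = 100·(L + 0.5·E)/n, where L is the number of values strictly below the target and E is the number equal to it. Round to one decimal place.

Sorted: 65, 114, 128, 132, 141, 145, 170, 171, 203, 212, 221, 228, 229, 253, 263, 272, 283, 296, 297.
Count below 161: L = 6; count equal: E = 0; n = 19.
Percentile rank = 100·(6 + 0.5·0)/19 = 100·6/19 = 31.58.

31.6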